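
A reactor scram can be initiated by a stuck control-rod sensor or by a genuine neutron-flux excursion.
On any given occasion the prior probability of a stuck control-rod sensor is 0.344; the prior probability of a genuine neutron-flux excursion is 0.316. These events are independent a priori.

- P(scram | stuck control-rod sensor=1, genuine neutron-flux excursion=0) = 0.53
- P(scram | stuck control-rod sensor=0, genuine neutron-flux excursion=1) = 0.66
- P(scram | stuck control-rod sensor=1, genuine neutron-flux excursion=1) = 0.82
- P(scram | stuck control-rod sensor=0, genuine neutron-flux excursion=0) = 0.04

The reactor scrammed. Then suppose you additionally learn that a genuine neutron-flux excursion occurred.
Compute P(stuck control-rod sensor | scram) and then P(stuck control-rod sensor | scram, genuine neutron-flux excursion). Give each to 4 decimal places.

P(scram) = 0.04*0.656*0.684 + 0.66*0.656*0.316 + 0.53*0.344*0.684 + 0.82*0.344*0.316 = 0.017948 + 0.136815 + 0.124707 + 0.089137 = 0.368607
The stuck control-rod sensor-present share is 0.124707 + 0.089137 = 0.213844.
So P(stuck control-rod sensor | scram) = 0.213844/0.368607 ≈ 0.5801.

With the extra evidence:
P(scram | genuine neutron-flux excursion) = 0.66·0.656 + 0.82·0.344 = 0.432960 + 0.282080 = 0.715040
Restricting to configurations with stuck control-rod sensor present: 0.82·0.344 = 0.282080.
P(stuck control-rod sensor | scram, genuine neutron-flux excursion) = 0.282080 / 0.715040 ≈ 0.3945
— genuine neutron-flux excursion explains away the evidence for stuck control-rod sensor.

P(stuck control-rod sensor | scram) ≈ 0.5801; P(stuck control-rod sensor | scram, genuine neutron-flux excursion) ≈ 0.3945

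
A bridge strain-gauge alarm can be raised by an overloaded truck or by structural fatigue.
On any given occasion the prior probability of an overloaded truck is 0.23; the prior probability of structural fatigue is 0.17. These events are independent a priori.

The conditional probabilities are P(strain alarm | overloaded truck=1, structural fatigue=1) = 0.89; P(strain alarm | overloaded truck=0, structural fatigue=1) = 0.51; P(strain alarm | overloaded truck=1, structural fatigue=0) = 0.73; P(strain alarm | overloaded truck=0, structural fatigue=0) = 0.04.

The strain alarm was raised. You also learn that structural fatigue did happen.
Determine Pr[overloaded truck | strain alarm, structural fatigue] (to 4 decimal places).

Sum P(strain alarm|·) weighted by the priors over both values of overloaded truck:
  P(strain alarm | structural fatigue) = 0.51·0.77 + 0.89·0.23
        = 0.392700 + 0.204700 = 0.597400
Keeping only the overloaded truck-present terms gives 0.204700, so
  P(overloaded truck | strain alarm, structural fatigue) = 0.204700 / 0.597400 ≈ 0.3427

Pr[overloaded truck | strain alarm, structural fatigue] ≈ 0.3427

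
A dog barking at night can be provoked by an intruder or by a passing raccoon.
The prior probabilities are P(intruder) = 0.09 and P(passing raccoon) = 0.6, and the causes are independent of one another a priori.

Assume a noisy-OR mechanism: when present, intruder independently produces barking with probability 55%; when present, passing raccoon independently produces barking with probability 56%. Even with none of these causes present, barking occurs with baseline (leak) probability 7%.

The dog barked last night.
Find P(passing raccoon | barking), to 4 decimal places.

P(passing raccoon | barking) ≈ 0.8876

Under noisy-OR, P(barking | causes) = 1 − (1−0.07)·∏(1−qᵢ) over the active causes.
Numerator (weight on configurations with passing raccoon): 0.322577 + 0.044056 = 0.366633
The normalizing constant is 0.07×0.91×0.4 + 0.5908×0.91×0.6 + 0.5815×0.09×0.4 + 0.81586×0.09×0.6 = 0.413047
Posterior = 0.366633 / 0.413047 ≈ 0.8876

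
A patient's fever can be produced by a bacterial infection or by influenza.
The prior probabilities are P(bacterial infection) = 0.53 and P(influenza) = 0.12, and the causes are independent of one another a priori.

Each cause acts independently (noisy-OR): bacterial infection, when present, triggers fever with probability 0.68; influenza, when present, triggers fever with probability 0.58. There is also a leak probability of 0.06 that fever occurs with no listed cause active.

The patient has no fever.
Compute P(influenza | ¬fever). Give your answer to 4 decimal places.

Under noisy-OR, P(fever | causes) = 1 − (1−0.06)·∏(1−qᵢ) over the active causes.
P(¬fever) = 0.94·0.47·0.88 + 0.3948·0.47·0.12 + 0.3008·0.53·0.88 + 0.126336·0.53·0.12 = 0.388784 + 0.022267 + 0.140293 + 0.008035 = 0.559379
The influenza-present share is 0.022267 + 0.008035 = 0.030302.
Hence the posterior is 0.030302/0.559379 ≈ 0.0542.

P(influenza | ¬fever) ≈ 0.0542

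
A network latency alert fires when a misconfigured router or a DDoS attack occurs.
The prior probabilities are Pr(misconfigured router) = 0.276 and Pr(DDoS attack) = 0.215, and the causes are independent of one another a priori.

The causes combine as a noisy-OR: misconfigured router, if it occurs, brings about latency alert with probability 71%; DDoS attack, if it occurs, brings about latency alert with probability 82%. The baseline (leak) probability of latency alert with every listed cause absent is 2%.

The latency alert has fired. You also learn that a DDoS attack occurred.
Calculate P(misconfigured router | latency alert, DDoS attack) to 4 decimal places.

Under noisy-OR, P(latency alert | causes) = 1 − (1−0.02)·∏(1−qᵢ) over the active causes.
Enumerate both values of misconfigured router and weight by the priors:
  P(latency alert | DDoS attack) = 0.8236×0.724 + 0.948844×0.276
        = 0.596286 + 0.261881 = 0.858167
The terms with misconfigured router present sum to 0.261881, so
  P(misconfigured router | latency alert, DDoS attack) = 0.261881 / 0.858167 ≈ 0.3052

P(misconfigured router | latency alert, DDoS attack) ≈ 0.3052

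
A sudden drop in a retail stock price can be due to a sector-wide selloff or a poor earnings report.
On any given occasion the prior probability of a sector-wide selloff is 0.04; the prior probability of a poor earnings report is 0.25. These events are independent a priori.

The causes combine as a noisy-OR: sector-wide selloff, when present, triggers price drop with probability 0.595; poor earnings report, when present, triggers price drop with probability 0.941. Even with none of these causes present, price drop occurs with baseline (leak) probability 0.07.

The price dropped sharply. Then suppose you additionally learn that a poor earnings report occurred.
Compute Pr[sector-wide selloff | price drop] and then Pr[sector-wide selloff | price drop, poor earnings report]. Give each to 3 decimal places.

Pr[sector-wide selloff | price drop] ≈ 0.093; Pr[sector-wide selloff | price drop, poor earnings report] ≈ 0.041

Under noisy-OR, P(price drop | causes) = 1 − (1−0.07)·∏(1−qᵢ) over the active causes.
By total probability over the 4 (sector-wide selloff, poor earnings report) configurations:
  P(price drop) = 0.07*0.96*0.75 + 0.94513*0.96*0.25 + 0.62335*0.04*0.75 + 0.977778*0.04*0.25
        = 0.050400 + 0.226831 + 0.018700 + 0.009778 = 0.305709
Configurations with sector-wide selloff contribute 0.028478, so
  P(sector-wide selloff | price drop) = 0.028478 / 0.305709 ≈ 0.093

Now condition on the additional information:
For the numerator, keep only sector-wide selloff=true terms: 0.977778·0.04 = 0.039111
Normalizer over all consistent configurations: 0.94513·0.96 + 0.977778·0.04 = 0.946436
Posterior = 0.039111 / 0.946436 ≈ 0.041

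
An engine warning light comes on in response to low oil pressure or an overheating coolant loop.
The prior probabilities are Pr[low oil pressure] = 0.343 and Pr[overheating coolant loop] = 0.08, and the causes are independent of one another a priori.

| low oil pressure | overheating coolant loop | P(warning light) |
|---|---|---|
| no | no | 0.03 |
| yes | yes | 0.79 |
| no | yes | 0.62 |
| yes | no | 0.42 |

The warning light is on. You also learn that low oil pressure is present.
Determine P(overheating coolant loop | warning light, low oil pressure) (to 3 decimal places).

Weight on overheating coolant loop=true, given the evidence: 0.79*0.08 = 0.063200
Denominator P(warning light | low oil pressure): 0.42*0.92 + 0.79*0.08 = 0.449600
Posterior = 0.063200 / 0.449600 ≈ 0.141

P(overheating coolant loop | warning light, low oil pressure) ≈ 0.141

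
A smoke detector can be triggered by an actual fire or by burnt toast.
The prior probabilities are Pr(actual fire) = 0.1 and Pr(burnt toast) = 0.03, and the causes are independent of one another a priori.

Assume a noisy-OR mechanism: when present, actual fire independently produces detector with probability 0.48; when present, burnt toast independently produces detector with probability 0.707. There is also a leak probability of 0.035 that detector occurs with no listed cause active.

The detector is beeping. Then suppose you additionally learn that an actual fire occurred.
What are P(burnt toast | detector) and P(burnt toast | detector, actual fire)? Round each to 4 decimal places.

Under noisy-OR, P(detector | causes) = 1 − (1−0.035)·∏(1−qᵢ) over the active causes.
Weight on burnt toast=true, given the evidence: 0.019366 + 0.002559 = 0.021925
Normalizer over all consistent configurations: 0.035×0.9×0.97 + 0.717255×0.9×0.03 + 0.4982×0.1×0.97 + 0.852973×0.1×0.03 = 0.100805
Posterior = 0.021925 / 0.100805 ≈ 0.2175

Now condition on the additional information:
P(detector | actual fire) = 0.4982*0.97 + 0.852973*0.03 = 0.483254 + 0.025589 = 0.508843
The burnt toast-present share is 0.852973*0.03 = 0.025589.
Hence the posterior is 0.025589/0.508843 ≈ 0.0503.
This is intercausal reasoning (explaining away): once actual fire accounts for the detector, burnt toast becomes less likely.

P(burnt toast | detector) ≈ 0.2175; P(burnt toast | detector, actual fire) ≈ 0.0503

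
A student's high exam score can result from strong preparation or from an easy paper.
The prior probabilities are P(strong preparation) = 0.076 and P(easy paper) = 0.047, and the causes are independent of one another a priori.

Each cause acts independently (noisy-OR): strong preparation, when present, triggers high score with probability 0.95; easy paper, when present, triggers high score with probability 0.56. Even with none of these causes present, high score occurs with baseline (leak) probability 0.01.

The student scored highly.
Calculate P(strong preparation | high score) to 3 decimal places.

P(strong preparation | high score) ≈ 0.685

Under noisy-OR, P(high score | causes) = 1 − (1−0.01)·∏(1−qᵢ) over the active causes.
By total probability over the 4 (strong preparation, easy paper) configurations:
  P(high score) = 0.01·0.924·0.953 + 0.5644·0.924·0.047 + 0.9505·0.076·0.953 + 0.97822·0.076·0.047
        = 0.008806 + 0.024511 + 0.068843 + 0.003494 = 0.105654
Configurations with strong preparation contribute 0.072337, so
  P(strong preparation | high score) = 0.072337 / 0.105654 ≈ 0.685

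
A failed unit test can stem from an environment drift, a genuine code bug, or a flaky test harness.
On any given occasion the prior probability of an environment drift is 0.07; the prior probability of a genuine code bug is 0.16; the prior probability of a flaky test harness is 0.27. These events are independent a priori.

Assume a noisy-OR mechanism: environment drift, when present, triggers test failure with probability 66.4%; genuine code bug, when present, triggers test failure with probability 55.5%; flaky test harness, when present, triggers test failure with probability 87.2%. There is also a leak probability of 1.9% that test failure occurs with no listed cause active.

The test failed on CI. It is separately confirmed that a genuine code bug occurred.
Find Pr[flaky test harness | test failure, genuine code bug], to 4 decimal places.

Pr[flaky test harness | test failure, genuine code bug] ≈ 0.3749

Under noisy-OR, P(test failure | causes) = 1 − (1−0.019)·∏(1−qᵢ) over the active causes.
Enumerate the 4 (environment drift, flaky test harness) configurations and weight by the priors:
  P(test failure | genuine code bug) = 0.563455×0.93×0.73 + 0.944122×0.93×0.27 + 0.853321×0.07×0.73 + 0.981225×0.07×0.27
        = 0.382530 + 0.237069 + 0.043605 + 0.018545 = 0.681749
Keeping only the flaky test harness-present terms gives 0.255614, so
  P(flaky test harness | test failure, genuine code bug) = 0.255614 / 0.681749 ≈ 0.3749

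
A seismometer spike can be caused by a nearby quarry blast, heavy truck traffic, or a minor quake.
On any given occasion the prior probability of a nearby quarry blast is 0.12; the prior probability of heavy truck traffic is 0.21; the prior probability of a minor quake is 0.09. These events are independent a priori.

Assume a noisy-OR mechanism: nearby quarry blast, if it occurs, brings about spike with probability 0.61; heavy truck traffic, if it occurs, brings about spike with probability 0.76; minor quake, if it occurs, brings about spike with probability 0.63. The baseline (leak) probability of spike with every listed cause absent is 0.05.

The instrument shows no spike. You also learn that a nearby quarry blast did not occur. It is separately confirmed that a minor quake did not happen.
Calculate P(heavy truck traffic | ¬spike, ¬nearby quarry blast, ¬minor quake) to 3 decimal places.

Under noisy-OR, P(spike | causes) = 1 − (1−0.05)·∏(1−qᵢ) over the active causes.
For the numerator, keep only heavy truck traffic=true terms: 0.228*0.21 = 0.047880
Normalizer over all consistent configurations: 0.95*0.79 + 0.228*0.21 = 0.798380
P(heavy truck traffic | ¬spike, ¬nearby quarry blast, ¬minor quake) = 0.047880/0.798380 ≈ 0.060

P(heavy truck traffic | ¬spike, ¬nearby quarry blast, ¬minor quake) ≈ 0.060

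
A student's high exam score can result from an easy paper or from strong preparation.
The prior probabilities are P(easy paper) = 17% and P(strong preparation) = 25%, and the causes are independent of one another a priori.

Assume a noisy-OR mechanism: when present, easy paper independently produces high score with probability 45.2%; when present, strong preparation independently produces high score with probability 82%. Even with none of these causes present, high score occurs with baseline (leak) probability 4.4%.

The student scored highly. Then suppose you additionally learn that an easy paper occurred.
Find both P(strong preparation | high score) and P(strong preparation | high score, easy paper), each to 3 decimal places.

Under noisy-OR, P(high score | causes) = 1 − (1−0.044)·∏(1−qᵢ) over the active causes.
Enumerate the 4 (easy paper, strong preparation) configurations and weight by the priors:
  P(high score) = 0.044*0.83*0.75 + 0.82792*0.83*0.25 + 0.476112*0.17*0.75 + 0.9057*0.17*0.25
        = 0.027390 + 0.171793 + 0.060704 + 0.038492 = 0.298379
The terms with strong preparation present sum to 0.210285, so
  P(strong preparation | high score) = 0.210285 / 0.298379 ≈ 0.705

Now also conditioning on easy paper=true:
P(high score | easy paper) = 0.476112×0.75 + 0.9057×0.25 = 0.357084 + 0.226425 = 0.583509
Restricting to configurations with strong preparation present: 0.9057×0.25 = 0.226425.
P(strong preparation | high score, easy paper) = 0.226425 / 0.583509 ≈ 0.388
Conditioning on easy paper lowers the posterior on strong preparation: the classic explaining-away effect in a common-effect structure.

P(strong preparation | high score) ≈ 0.705; P(strong preparation | high score, easy paper) ≈ 0.388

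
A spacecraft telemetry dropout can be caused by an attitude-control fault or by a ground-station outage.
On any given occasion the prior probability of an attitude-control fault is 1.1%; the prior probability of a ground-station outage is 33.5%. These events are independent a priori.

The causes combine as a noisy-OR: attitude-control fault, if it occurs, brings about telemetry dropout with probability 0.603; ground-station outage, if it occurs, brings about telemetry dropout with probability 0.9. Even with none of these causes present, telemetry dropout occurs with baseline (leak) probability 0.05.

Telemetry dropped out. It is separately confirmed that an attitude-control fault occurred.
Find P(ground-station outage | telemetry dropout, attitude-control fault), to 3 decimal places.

Under noisy-OR, P(telemetry dropout | causes) = 1 − (1−0.05)·∏(1−qᵢ) over the active causes.
For the numerator, keep only ground-station outage=true terms: 0.962285×0.335 = 0.322365
Normalizer over all consistent configurations: 0.62285×0.665 + 0.962285×0.335 = 0.736560
Posterior = 0.322365 / 0.736560 ≈ 0.438

P(ground-station outage | telemetry dropout, attitude-control fault) ≈ 0.438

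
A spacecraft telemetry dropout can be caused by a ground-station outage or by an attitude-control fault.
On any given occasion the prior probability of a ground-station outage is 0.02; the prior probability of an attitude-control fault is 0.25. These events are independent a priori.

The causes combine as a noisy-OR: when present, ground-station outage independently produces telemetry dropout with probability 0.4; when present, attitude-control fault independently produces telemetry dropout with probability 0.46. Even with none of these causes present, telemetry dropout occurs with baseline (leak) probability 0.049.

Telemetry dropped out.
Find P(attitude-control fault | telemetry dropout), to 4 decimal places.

P(attitude-control fault | telemetry dropout) ≈ 0.7428

Under noisy-OR, P(telemetry dropout | causes) = 1 − (1−0.049)·∏(1−qᵢ) over the active causes.
Sum P(telemetry dropout|·) weighted by the priors over the 4 (ground-station outage, attitude-control fault) configurations:
  P(telemetry dropout) = 0.049*0.98*0.75 + 0.48646*0.98*0.25 + 0.4294*0.02*0.75 + 0.691876*0.02*0.25
        = 0.036015 + 0.119183 + 0.006441 + 0.003459 = 0.165098
Configurations with attitude-control fault contribute 0.122642, so
  P(attitude-control fault | telemetry dropout) = 0.122642 / 0.165098 ≈ 0.7428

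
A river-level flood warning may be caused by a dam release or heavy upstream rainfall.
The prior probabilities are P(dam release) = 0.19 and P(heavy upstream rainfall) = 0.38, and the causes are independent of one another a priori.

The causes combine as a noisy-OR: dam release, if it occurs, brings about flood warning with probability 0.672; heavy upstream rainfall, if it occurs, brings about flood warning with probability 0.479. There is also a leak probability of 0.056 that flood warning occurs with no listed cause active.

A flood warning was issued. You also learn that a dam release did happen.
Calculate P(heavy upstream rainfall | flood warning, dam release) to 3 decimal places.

P(heavy upstream rainfall | flood warning, dam release) ≈ 0.427

Under noisy-OR, P(flood warning | causes) = 1 − (1−0.056)·∏(1−qᵢ) over the active causes.
P(flood warning | dam release) = 0.690368·0.62 + 0.838682·0.38 = 0.428028 + 0.318699 = 0.746727
Restricting to configurations with heavy upstream rainfall present: 0.838682·0.38 = 0.318699.
P(heavy upstream rainfall | flood warning, dam release) = 0.318699 / 0.746727 ≈ 0.427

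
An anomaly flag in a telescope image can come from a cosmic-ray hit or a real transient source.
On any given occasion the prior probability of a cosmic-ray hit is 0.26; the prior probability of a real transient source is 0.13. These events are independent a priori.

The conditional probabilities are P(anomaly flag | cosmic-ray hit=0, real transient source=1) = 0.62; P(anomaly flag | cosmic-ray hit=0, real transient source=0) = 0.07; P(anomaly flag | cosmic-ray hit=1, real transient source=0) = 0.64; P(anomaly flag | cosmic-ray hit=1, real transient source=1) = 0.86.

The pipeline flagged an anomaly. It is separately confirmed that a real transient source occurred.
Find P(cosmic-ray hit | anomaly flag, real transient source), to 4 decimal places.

By total probability over both values of cosmic-ray hit:
  P(anomaly flag | real transient source) = 0.62×0.74 + 0.86×0.26
        = 0.458800 + 0.223600 = 0.682400
Keeping only the cosmic-ray hit-present terms gives 0.223600, so
  P(cosmic-ray hit | anomaly flag, real transient source) = 0.223600 / 0.682400 ≈ 0.3277

P(cosmic-ray hit | anomaly flag, real transient source) ≈ 0.3277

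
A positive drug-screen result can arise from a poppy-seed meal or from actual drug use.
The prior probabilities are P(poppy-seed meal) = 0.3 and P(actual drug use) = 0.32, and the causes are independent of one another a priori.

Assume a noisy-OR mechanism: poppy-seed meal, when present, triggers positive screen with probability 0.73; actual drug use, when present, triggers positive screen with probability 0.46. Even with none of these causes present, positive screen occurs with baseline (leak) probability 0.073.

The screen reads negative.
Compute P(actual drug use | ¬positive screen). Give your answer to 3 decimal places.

P(actual drug use | ¬positive screen) ≈ 0.203

Under noisy-OR, P(positive screen | causes) = 1 − (1−0.073)·∏(1−qᵢ) over the active causes.
Weight on actual drug use=true, given the evidence: 0.112130 + 0.012975 = 0.125105
Denominator P(¬positive screen): 0.927×0.7×0.68 + 0.50058×0.7×0.32 + 0.25029×0.3×0.68 + 0.135157×0.3×0.32 = 0.617416
P(actual drug use | ¬positive screen) = 0.125105/0.617416 ≈ 0.203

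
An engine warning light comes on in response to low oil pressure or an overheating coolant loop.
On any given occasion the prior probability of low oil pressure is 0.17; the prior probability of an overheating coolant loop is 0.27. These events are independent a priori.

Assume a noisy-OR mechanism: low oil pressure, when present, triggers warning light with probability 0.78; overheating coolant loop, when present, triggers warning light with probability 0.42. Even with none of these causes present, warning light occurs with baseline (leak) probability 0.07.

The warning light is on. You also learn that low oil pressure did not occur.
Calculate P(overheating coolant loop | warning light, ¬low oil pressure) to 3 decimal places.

Under noisy-OR, P(warning light | causes) = 1 − (1−0.07)·∏(1−qᵢ) over the active causes.
Enumerate both values of overheating coolant loop and weight by the priors:
  P(warning light | ¬low oil pressure) = 0.07×0.73 + 0.4606×0.27
        = 0.051100 + 0.124362 = 0.175462
Configurations with overheating coolant loop contribute 0.124362, so
  P(overheating coolant loop | warning light, ¬low oil pressure) = 0.124362 / 0.175462 ≈ 0.709

P(overheating coolant loop | warning light, ¬low oil pressure) ≈ 0.709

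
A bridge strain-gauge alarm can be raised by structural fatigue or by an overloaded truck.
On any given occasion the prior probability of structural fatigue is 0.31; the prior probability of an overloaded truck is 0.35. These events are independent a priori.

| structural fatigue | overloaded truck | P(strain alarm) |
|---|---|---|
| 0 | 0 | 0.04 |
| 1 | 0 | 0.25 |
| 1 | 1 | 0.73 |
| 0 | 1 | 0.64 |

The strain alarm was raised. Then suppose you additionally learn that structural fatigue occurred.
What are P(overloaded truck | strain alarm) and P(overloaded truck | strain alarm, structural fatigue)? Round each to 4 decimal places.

Sum P(strain alarm|·) weighted by the priors over the 4 (structural fatigue, overloaded truck) configurations:
  P(strain alarm) = 0.04×0.69×0.65 + 0.64×0.69×0.35 + 0.25×0.31×0.65 + 0.73×0.31×0.35
        = 0.017940 + 0.154560 + 0.050375 + 0.079205 = 0.302080
Configurations with overloaded truck contribute 0.233765, so
  P(overloaded truck | strain alarm) = 0.233765 / 0.302080 ≈ 0.7739

Now also conditioning on structural fatigue=true:
Numerator (weight on configurations with overloaded truck): 0.73*0.35 = 0.255500
Denominator P(strain alarm | structural fatigue): 0.25*0.65 + 0.73*0.35 = 0.418000
P(overloaded truck | strain alarm, structural fatigue) = 0.255500/0.418000 ≈ 0.6112

P(overloaded truck | strain alarm) ≈ 0.7739; P(overloaded truck | strain alarm, structural fatigue) ≈ 0.6112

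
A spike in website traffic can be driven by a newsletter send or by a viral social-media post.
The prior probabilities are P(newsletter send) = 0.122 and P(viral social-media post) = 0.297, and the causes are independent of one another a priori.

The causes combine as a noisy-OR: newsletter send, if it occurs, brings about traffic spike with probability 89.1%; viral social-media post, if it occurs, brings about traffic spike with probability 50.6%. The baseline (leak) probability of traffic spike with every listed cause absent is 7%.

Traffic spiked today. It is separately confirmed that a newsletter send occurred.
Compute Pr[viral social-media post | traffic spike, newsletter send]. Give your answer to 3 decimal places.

Under noisy-OR, P(traffic spike | causes) = 1 − (1−0.07)·∏(1−qᵢ) over the active causes.
Enumerate both values of viral social-media post and weight by the priors:
  P(traffic spike | newsletter send) = 0.89863·0.703 + 0.949923·0.297
        = 0.631737 + 0.282127 = 0.913864
Keeping only the viral social-media post-present terms gives 0.282127, so
  P(viral social-media post | traffic spike, newsletter send) = 0.282127 / 0.913864 ≈ 0.309

Pr[viral social-media post | traffic spike, newsletter send] ≈ 0.309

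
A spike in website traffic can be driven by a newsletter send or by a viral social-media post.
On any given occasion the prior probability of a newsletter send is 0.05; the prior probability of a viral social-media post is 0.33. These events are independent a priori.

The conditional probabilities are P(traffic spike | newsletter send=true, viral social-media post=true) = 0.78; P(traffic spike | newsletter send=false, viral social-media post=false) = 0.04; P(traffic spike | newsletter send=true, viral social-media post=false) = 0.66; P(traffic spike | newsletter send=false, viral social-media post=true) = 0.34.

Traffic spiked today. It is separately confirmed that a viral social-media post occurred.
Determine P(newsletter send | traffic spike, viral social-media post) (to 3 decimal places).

Sum P(traffic spike|·) weighted by the priors over both values of newsletter send:
  P(traffic spike | viral social-media post) = 0.34*0.95 + 0.78*0.05
        = 0.323000 + 0.039000 = 0.362000
Keeping only the newsletter send-present terms gives 0.039000, so
  P(newsletter send | traffic spike, viral social-media post) = 0.039000 / 0.362000 ≈ 0.108

P(newsletter send | traffic spike, viral social-media post) ≈ 0.108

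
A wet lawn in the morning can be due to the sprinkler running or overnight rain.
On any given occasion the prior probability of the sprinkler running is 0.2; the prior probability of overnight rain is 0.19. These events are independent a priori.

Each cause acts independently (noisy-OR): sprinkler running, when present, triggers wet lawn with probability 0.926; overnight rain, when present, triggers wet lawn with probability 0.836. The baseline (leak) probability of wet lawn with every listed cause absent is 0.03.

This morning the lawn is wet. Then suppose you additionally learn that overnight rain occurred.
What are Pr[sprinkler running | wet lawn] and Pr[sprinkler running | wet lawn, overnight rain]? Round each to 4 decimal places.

Pr[sprinkler running | wet lawn] ≈ 0.5607; Pr[sprinkler running | wet lawn, overnight rain] ≈ 0.2271

Under noisy-OR, P(wet lawn | causes) = 1 − (1−0.03)·∏(1−qᵢ) over the active causes.
P(wet lawn) = 0.03*0.8*0.81 + 0.84092*0.8*0.19 + 0.92822*0.2*0.81 + 0.988228*0.2*0.19 = 0.019440 + 0.127820 + 0.150372 + 0.037553 = 0.335185
Of this, 0.187925 comes from 0.150372 + 0.037553 (the sprinkler running=true cases).
So P(sprinkler running | wet lawn) = 0.187925/0.335185 ≈ 0.5607.

With the extra evidence:
By total probability over both values of sprinkler running:
  P(wet lawn | overnight rain) = 0.84092·0.8 + 0.988228·0.2
        = 0.672736 + 0.197646 = 0.870382
Keeping only the sprinkler running-present terms gives 0.197646, so
  P(sprinkler running | wet lawn, overnight rain) = 0.197646 / 0.870382 ≈ 0.2271
— overnight rain explains away the evidence for sprinkler running.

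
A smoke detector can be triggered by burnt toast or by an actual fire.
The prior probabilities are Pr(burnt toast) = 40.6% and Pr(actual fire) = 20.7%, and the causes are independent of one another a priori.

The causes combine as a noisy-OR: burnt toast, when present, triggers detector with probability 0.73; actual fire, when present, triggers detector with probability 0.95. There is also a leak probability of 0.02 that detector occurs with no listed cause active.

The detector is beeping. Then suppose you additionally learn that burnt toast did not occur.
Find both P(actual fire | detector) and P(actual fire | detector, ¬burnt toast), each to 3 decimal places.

P(actual fire | detector) ≈ 0.448; P(actual fire | detector, ¬burnt toast) ≈ 0.925

Under noisy-OR, P(detector | causes) = 1 − (1−0.02)·∏(1−qᵢ) over the active causes.
Numerator (weight on configurations with actual fire): 0.116933 + 0.082930 = 0.199863
Denominator P(detector): 0.02*0.594*0.793 + 0.951*0.594*0.207 + 0.7354*0.406*0.793 + 0.98677*0.406*0.207 = 0.446052
Posterior = 0.199863 / 0.446052 ≈ 0.448

With the extra evidence:
P(detector | ¬burnt toast) = 0.02·0.793 + 0.951·0.207 = 0.015860 + 0.196857 = 0.212717
The actual fire-present share is 0.951·0.207 = 0.196857.
P(actual fire | detector, ¬burnt toast) = 0.196857 / 0.212717 ≈ 0.925
With burnt toast excluded, actual fire must carry more of the explanatory weight for the detector.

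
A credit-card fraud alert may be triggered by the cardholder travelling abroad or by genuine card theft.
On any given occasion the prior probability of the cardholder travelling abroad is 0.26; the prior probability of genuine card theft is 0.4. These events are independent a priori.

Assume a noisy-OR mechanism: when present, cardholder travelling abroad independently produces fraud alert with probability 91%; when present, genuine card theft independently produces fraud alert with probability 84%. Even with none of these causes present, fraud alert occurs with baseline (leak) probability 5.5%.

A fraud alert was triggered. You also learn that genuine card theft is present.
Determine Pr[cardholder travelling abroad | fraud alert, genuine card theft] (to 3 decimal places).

Pr[cardholder travelling abroad | fraud alert, genuine card theft] ≈ 0.290

Under noisy-OR, P(fraud alert | causes) = 1 − (1−0.055)·∏(1−qᵢ) over the active causes.
P(fraud alert | genuine card theft) = 0.8488·0.74 + 0.986392·0.26 = 0.628112 + 0.256462 = 0.884574
The cardholder travelling abroad-present share is 0.986392·0.26 = 0.256462.
Hence the posterior is 0.256462/0.884574 ≈ 0.290.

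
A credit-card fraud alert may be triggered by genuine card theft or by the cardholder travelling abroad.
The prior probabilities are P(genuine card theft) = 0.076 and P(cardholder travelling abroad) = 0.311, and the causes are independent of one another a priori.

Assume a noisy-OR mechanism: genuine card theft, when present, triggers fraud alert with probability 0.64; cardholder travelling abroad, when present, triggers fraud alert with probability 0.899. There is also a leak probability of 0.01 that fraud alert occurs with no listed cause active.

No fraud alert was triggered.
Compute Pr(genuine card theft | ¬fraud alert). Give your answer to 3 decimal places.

Pr(genuine card theft | ¬fraud alert) ≈ 0.029

Under noisy-OR, P(fraud alert | causes) = 1 − (1−0.01)·∏(1−qᵢ) over the active causes.
By total probability over the 4 (genuine card theft, cardholder travelling abroad) configurations:
  P(¬fraud alert) = 0.99*0.924*0.689 + 0.09999*0.924*0.311 + 0.3564*0.076*0.689 + 0.035996*0.076*0.311
        = 0.630270 + 0.028734 + 0.018663 + 0.000851 = 0.678518
Keeping only the genuine card theft-present terms gives 0.019514, so
  P(genuine card theft | ¬fraud alert) = 0.019514 / 0.678518 ≈ 0.029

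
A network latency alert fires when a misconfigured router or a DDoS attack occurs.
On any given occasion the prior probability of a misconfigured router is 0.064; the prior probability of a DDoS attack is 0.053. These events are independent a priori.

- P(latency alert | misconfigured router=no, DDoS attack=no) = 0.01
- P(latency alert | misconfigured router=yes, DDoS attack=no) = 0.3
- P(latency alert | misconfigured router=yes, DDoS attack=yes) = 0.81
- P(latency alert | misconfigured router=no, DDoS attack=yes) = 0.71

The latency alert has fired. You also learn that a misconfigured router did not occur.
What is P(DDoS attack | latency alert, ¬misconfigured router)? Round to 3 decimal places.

By total probability over both values of DDoS attack:
  P(latency alert | ¬misconfigured router) = 0.01·0.947 + 0.71·0.053
        = 0.009470 + 0.037630 = 0.047100
Keeping only the DDoS attack-present terms gives 0.037630, so
  P(DDoS attack | latency alert, ¬misconfigured router) = 0.037630 / 0.047100 ≈ 0.799

P(DDoS attack | latency alert, ¬misconfigured router) ≈ 0.799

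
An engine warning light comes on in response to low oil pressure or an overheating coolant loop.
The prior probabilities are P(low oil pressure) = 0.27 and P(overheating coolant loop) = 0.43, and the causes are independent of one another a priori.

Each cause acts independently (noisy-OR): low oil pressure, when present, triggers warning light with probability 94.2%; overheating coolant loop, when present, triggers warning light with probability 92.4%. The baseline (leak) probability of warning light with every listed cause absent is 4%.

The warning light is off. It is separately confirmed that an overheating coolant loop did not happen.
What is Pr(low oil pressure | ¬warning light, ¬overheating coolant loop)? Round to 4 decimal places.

Under noisy-OR, P(warning light | causes) = 1 − (1−0.04)·∏(1−qᵢ) over the active causes.
Enumerate both values of low oil pressure and weight by the priors:
  P(¬warning light | ¬overheating coolant loop) = 0.96*0.73 + 0.05568*0.27
        = 0.700800 + 0.015034 = 0.715834
Configurations with low oil pressure contribute 0.015034, so
  P(low oil pressure | ¬warning light, ¬overheating coolant loop) = 0.015034 / 0.715834 ≈ 0.0210

Pr(low oil pressure | ¬warning light, ¬overheating coolant loop) ≈ 0.0210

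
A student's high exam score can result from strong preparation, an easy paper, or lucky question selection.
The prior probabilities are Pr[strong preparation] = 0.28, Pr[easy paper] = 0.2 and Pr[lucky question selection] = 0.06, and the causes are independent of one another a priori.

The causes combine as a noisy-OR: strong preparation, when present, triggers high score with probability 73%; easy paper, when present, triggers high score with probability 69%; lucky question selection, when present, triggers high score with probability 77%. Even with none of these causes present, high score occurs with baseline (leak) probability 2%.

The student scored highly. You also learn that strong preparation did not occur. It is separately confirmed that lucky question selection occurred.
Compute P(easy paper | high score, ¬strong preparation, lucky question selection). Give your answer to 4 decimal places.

P(easy paper | high score, ¬strong preparation, lucky question selection) ≈ 0.2309

Under noisy-OR, P(high score | causes) = 1 − (1−0.02)·∏(1−qᵢ) over the active causes.
By total probability over both values of easy paper:
  P(high score | ¬strong preparation, lucky question selection) = 0.7746×0.8 + 0.930126×0.2
        = 0.619680 + 0.186025 = 0.805705
The terms with easy paper present sum to 0.186025, so
  P(easy paper | high score, ¬strong preparation, lucky question selection) = 0.186025 / 0.805705 ≈ 0.2309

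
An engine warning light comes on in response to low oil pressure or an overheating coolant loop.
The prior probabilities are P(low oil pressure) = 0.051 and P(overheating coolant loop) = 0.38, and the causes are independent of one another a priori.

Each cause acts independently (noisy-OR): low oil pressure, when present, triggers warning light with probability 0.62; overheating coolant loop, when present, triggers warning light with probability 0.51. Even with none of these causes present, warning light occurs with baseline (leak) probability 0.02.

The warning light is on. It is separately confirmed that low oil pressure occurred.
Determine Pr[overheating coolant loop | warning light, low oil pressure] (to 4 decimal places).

Pr[overheating coolant loop | warning light, low oil pressure] ≈ 0.4439

Under noisy-OR, P(warning light | causes) = 1 − (1−0.02)·∏(1−qᵢ) over the active causes.
Weight on overheating coolant loop=true, given the evidence: 0.817524·0.38 = 0.310659
Normalizer over all consistent configurations: 0.6276·0.62 + 0.817524·0.38 = 0.699771
P(overheating coolant loop | warning light, low oil pressure) = 0.310659/0.699771 ≈ 0.4439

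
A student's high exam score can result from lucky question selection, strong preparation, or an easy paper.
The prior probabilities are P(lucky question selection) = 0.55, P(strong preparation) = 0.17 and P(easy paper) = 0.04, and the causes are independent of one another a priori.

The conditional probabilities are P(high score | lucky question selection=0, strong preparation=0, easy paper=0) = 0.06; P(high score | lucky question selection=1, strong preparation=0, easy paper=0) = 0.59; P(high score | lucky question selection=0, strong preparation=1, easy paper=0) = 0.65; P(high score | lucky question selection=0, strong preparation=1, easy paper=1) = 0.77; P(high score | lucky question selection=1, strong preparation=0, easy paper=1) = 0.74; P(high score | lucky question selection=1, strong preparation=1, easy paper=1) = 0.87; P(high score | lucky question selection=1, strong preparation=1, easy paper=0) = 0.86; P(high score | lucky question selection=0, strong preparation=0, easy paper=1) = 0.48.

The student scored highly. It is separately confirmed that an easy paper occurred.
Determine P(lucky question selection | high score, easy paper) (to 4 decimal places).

P(lucky question selection | high score, easy paper) ≈ 0.6377

P(high score | easy paper) = 0.48×0.45×0.83 + 0.77×0.45×0.17 + 0.74×0.55×0.83 + 0.87×0.55×0.17 = 0.179280 + 0.058905 + 0.337810 + 0.081345 = 0.657340
The lucky question selection-present share is 0.337810 + 0.081345 = 0.419155.
So P(lucky question selection | high score, easy paper) = 0.419155/0.657340 ≈ 0.6377.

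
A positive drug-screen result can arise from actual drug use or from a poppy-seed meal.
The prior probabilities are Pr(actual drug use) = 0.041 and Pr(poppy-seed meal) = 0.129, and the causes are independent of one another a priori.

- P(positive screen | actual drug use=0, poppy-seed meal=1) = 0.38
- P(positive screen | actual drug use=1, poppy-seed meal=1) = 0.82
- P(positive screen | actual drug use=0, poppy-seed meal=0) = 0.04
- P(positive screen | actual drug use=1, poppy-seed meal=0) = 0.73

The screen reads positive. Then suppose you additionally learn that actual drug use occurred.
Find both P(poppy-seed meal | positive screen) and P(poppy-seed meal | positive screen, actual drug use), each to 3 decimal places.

By total probability over the 4 (actual drug use, poppy-seed meal) configurations:
  P(positive screen) = 0.04·0.959·0.871 + 0.38·0.959·0.129 + 0.73·0.041·0.871 + 0.82·0.041·0.129
        = 0.033412 + 0.047010 + 0.026069 + 0.004337 = 0.110828
Configurations with poppy-seed meal contribute 0.051347, so
  P(poppy-seed meal | positive screen) = 0.051347 / 0.110828 ≈ 0.463

With the extra evidence:
P(positive screen | actual drug use) = 0.73×0.871 + 0.82×0.129 = 0.635830 + 0.105780 = 0.741610
Restricting to configurations with poppy-seed meal present: 0.82×0.129 = 0.105780.
P(poppy-seed meal | positive screen, actual drug use) = 0.105780 / 0.741610 ≈ 0.143

P(poppy-seed meal | positive screen) ≈ 0.463; P(poppy-seed meal | positive screen, actual drug use) ≈ 0.143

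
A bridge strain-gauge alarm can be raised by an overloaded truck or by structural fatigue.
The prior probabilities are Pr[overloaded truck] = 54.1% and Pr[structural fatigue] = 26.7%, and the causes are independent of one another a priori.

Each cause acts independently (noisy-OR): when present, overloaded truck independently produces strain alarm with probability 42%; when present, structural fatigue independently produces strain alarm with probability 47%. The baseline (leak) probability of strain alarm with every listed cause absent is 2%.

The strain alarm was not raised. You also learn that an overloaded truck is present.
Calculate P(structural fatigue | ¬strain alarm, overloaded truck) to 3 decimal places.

Under noisy-OR, P(strain alarm | causes) = 1 − (1−0.02)·∏(1−qᵢ) over the active causes.
For the numerator, keep only structural fatigue=true terms: 0.301252×0.267 = 0.080434
The normalizing constant is 0.5684×0.733 + 0.301252×0.267 = 0.497071
P(structural fatigue | ¬strain alarm, overloaded truck) = 0.080434/0.497071 ≈ 0.162

P(structural fatigue | ¬strain alarm, overloaded truck) ≈ 0.162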